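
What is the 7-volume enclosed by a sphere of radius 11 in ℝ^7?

The n-ball volume is π^(n/2)·r^n/Γ(n/2+1). With n=7, r=11: V = 311794736·π^3/105 ≈ 9.20723e+07.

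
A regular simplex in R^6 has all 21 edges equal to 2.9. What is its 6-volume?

V_6 = √(7) · 2.9^6 / (6! · 2^(6/2)) ≈ 0.273221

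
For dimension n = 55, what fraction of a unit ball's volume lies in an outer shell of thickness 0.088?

1 - (1-0.088)^55 ≈ 0.993695 ≈ 99.37%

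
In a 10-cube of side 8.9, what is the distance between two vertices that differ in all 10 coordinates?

The space diagonal of an n-cube of side s is s√n. Here 8.9·√10 ≈ 28.1443.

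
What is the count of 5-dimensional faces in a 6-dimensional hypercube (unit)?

Number of 5-faces = C(6,5) · 2^(6-5) = 6 · 2 = 12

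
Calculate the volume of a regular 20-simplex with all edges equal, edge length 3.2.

For a regular n-simplex with edge a, V = (a^n / n!)·√((n+1)/2^n). With a=3.2, n=20: V ≈ 2.33176e-11.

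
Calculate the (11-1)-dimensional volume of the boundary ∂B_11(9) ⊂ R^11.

S = n·V_n(r)/r = 11·V_11(9)/9 (volume-to-surface relation), giving 8264970432·π^5/35 ≈ 7.22641e+10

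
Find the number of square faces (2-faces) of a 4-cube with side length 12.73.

f_2(4-cube) = (4 choose 2) · 2^2 = 24.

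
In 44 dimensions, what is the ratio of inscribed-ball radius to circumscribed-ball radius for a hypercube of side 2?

r_in = 2/2 (half the side); r_out = 2√44/2 (half the diagonal). Ratio = 1/√44 ≈ 0.150756.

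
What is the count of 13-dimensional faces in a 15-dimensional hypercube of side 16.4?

Number of 13-faces = C(15,13) · 2^(15-13) = 105 · 4 = 420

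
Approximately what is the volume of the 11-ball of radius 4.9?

The n-ball volume is π^(n/2)·r^n/Γ(n/2+1). With n=11, r=4.9: V ≈ 7.36651e+07.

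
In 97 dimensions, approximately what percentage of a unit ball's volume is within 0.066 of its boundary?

1 - (1-0.066)^97 ≈ 0.998671 ≈ 99.87%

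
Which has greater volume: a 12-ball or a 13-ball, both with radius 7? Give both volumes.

V_12(7) ≈ 1.84818e+10. V_13(7) ≈ 8.82299e+10. The 13-ball is larger.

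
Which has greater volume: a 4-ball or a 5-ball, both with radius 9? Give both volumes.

V_4(9) ≈ 32377.2. V_5(9) ≈ 310821. The 5-ball is larger.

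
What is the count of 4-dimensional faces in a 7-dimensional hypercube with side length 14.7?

Choose 4 of 7 axes to span the face (C(7,4) = 35 ways), then fix each of the remaining 3 coordinates at one of its two extreme values (2^3 = 8 ways): 35·8 = 280.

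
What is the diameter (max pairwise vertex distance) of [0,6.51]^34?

Diagonal = √34 · 6.51 ≈ 37.9595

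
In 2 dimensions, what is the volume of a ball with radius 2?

V = 4·π ≈ 12.5664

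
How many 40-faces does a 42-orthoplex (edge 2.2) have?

Each 40-face is the convex hull of 41 vertices, one chosen as ±e_i from each of 41 distinct axes: 2^41·C(42,41) = 92358976733184.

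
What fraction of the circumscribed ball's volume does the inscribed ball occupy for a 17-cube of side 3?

V_in/V_out = n^(-n/2) = 17^(-17/2) ≈ 3.47684e-11.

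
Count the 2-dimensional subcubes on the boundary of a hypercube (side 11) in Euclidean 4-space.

Number of 2-faces = C(4,2) · 2^(4-2) = 6 · 4 = 24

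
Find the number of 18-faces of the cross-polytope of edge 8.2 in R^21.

Each 18-face is the convex hull of 19 vertices, one chosen as ±e_i from each of 19 distinct axes: 2^19·C(21,19) = 110100480.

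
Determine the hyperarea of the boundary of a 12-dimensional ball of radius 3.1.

S = n·V_n(r)/r = 12·V_12(3.1)/3.1 (volume-to-surface relation), giving 4.07124e+06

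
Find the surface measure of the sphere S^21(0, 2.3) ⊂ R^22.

|∂B_22(2.3)| ≈ 6.4003e+06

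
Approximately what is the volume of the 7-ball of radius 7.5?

V_7(7.5) = π^(7/2) · (7.5)^7 / Γ(7/2 + 1) = 11390625·π^3/56 ≈ 6.3068e+06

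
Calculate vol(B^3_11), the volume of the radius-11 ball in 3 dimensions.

V = 5324·π/3 ≈ 5575.28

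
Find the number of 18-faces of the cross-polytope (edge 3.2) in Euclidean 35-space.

Each 18-face is the convex hull of 19 vertices, one chosen as ±e_i from each of 19 distinct axes: 2^19·C(35,19) = 2128572029337600.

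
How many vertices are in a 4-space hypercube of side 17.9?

Number of 0-faces = C(4,0) · 2^(4-0) = 1 · 16 = 16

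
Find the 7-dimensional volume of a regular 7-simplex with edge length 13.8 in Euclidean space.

V = (13.8^7 / 7!) · √((7+1) / 2^7) ≈ 4727.84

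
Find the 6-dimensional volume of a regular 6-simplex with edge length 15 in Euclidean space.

Volume = 15^6 · √(7/2^6) / 6! ≈ 5232.08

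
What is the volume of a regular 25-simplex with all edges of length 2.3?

V = (2.3^25 / 25!) · √((25+1) / 2^25) ≈ 6.26848e-20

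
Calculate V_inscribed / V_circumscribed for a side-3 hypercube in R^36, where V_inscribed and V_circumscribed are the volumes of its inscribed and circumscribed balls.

The radii are 3/2 and 3√36/2, so the volume ratio is (1/√36)^36 = 36^{-36/2} ≈ 9.69516e-29.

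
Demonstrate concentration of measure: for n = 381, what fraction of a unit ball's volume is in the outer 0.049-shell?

1 - (1-0.049)^381 ≈ 0.9999999951 ≈ (100 - 4.86e-07)%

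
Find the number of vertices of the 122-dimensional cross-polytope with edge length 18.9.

Number of vertices = 2n = 244.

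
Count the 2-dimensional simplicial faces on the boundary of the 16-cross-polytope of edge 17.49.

An n-cross-polytope has 2^(k+1)·C(n,k+1) k-faces. Here 2^3·C(16,3) = 8·560 = 4480.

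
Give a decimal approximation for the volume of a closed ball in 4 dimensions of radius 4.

Volume = π^{4/2}·(4)^4/Γ(3) = 128·π^2 ≈ 1263.31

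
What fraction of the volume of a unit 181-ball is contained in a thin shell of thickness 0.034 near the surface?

Shell fraction = 1 - (1-0.034)^181 ≈ 0.998091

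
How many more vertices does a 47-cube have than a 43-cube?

The 47-cube has 2^47 = 140737488355328 vertices. The 43-cube has 2^43 = 8796093022208 vertices. Difference: 140737488355328 - 8796093022208 = 131941395333120.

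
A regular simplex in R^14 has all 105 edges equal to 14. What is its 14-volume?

Volume = 14^14 · √(15/2^14) / 14! ≈ 3856.74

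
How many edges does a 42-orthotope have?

Each of the 2^42 = 4398046511104 vertices has degree 42; total edges = 42·2^42/2 = 92358976733184.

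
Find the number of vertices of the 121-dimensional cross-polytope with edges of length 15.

An n-cross-polytope has 2n vertices; here n = 121, giving 242.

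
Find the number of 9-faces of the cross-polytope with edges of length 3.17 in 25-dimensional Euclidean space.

Number of 9-faces = 2^(9+1) · C(25,9+1) = 1024 · 3268760 = 3347210240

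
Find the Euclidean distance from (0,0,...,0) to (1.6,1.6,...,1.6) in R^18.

d = √(1.6² + 1.6² + ... + 1.6²) [18 terms] = √(18·1.6²) = 1.6√18 ≈ 6.78823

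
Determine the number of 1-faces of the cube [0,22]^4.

Number of 1-faces = C(4,1) · 2^(4-1) = 4 · 8 = 32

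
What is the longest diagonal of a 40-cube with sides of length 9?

Diagonal = √40 · 9 ≈ 56.921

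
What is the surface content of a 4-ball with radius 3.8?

S = n·V_n(r)/r = 4·V_4(3.8)/3.8 (volume-to-surface relation), giving 1083.13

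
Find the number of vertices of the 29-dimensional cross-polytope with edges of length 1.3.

The 29-dimensional cross-polytope has 2n = 2·29 = 58 vertices.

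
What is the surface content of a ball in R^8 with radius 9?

|∂B_8(9)| = 1594323·π^4 ≈ 1.55302e+08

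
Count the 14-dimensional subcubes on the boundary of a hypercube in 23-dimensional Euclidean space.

Choose 14 of 23 axes to span the face (C(23,14) = 817190 ways), then fix each of the remaining 9 coordinates at one of its two extreme values (2^9 = 512 ways): 817190·512 = 418401280.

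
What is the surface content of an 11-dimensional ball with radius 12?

The surface area of an n-ball is 2π^(n/2) r^(n-1) / Γ(n/2). For n=11, r=12: 146767085568·π^5/35 ≈ 1.28325e+12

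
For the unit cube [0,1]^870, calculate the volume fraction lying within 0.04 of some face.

1 - (1 - 2·0.04)^870 = 1 - 0.92^870 ≈ 1 - 3.129e-32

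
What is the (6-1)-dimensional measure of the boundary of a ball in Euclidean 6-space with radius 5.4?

S_6(5.4) = 2·π^(6/2)·(5.4)^5 / Γ(6/2) ≈ 142370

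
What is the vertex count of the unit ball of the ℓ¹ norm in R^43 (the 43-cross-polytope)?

The 43-dimensional cross-polytope has 2n = 2·43 = 86 vertices.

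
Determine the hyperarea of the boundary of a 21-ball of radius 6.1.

S_21(6.1) = 2·π^(21/2)·(6.1)^20 / Γ(21/2) ≈ 1.49061e+15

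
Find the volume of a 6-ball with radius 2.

The n-ball volume is π^(n/2)·r^n/Γ(n/2+1). With n=6, r=2: V = 32·π^3/3 ≈ 330.734.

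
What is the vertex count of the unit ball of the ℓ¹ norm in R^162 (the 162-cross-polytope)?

The vertices are ±e_1, ..., ±e_162, so there are 2·162 = 324.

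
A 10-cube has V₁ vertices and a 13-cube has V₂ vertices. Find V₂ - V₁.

V₁ = 2^10 = 1024. V₂ = 2^13 = 8192. V₂ - V₁ = 7168.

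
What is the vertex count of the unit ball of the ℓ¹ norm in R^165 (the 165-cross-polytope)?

An n-cross-polytope has 2n vertices; here n = 165, giving 330.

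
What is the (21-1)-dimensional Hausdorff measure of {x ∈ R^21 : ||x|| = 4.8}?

S_21(4.8) = 2·π^(21/2)·(4.8)^20 / Γ(21/2) ≈ 1.23479e+13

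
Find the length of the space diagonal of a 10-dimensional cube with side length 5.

Diagonal = √10 · 5 ≈ 15.8114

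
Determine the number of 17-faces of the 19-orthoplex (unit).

An n-cross-polytope has 2^(k+1)·C(n,k+1) k-faces. Here 2^18·C(19,18) = 262144·19 = 4980736.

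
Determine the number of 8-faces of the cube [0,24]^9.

Choose 8 of 9 axes to span the face (C(9,8) = 9 ways), then fix each of the remaining 1 coordinate at one of its two extreme values (2^1 = 2 ways): 9·2 = 18.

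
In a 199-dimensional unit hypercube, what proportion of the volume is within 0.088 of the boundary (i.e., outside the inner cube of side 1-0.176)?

The inner cube has side 1-2·0.088 = 0.824 and volume (0.824)^199 ≈ 1.86e-17, so the shell holds 1 - 1.86e-17 of the volume.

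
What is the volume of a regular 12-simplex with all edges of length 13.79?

Volume = 13.79^12 · √(13/2^12) / 12! ≈ 5561.94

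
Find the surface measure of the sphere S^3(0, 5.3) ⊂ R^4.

S_4(5.3) = 2·π^(4/2)·(5.3)^3 / Γ(4/2) ≈ 2938.71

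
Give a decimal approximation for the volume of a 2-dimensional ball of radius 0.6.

V_2(0.6) = π^(2/2) · (0.6)^2 / Γ(2/2 + 1) ≈ 1.13097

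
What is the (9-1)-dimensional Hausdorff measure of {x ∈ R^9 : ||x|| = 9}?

S = n·V_n(r)/r = 9·V_9(9)/9 (volume-to-surface relation), giving 459165024·π^4/35 ≈ 1.27791e+09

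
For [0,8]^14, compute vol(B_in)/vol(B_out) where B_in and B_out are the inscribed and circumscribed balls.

V_in / V_out = (r_in/r_out)^14 = (1/√14)^14 = 14^(-14/2) ≈ 9.48645e-09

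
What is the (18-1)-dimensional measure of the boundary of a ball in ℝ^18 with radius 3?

S = n·V_n(r)/r = 18·V_18(3)/3 (volume-to-surface relation), giving 14348907·π^9/2240 ≈ 1.9095e+08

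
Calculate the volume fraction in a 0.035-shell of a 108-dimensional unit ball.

V(inner)/V(outer) = ((1-0.035)/1)^108 ≈ 0.02133, so the shell fraction is 0.978672.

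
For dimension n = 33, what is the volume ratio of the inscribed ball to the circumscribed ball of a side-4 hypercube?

V_in / V_out = (r_in/r_out)^33 = (1/√33)^33 = 33^(-33/2) ≈ 8.80076e-26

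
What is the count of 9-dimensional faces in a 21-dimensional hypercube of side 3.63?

Choose 9 of 21 axes to span the face (C(21,9) = 293930 ways), then fix each of the remaining 12 coordinates at one of its two extreme values (2^12 = 4096 ways): 293930·4096 = 1203937280.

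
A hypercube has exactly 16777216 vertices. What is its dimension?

The n-cube has 2^n vertices, and 16777216 = 2^24, so n = 24.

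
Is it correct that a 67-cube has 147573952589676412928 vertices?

True. The 67-cube has 2^67 = 147573952589676412928 vertices.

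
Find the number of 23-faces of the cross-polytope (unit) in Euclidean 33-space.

An n-cross-polytope has 2^(k+1)·C(n,k+1) k-faces. Here 2^24·C(33,24) = 16777216·38567100 = 647048567193600.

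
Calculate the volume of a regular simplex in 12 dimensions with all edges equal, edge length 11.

V = (11^12 / 12!) · √((12+1) / 2^12) ≈ 369.119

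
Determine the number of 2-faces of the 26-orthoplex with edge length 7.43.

An n-cross-polytope has 2^(k+1)·C(n,k+1) k-faces. Here 2^3·C(26,3) = 8·2600 = 20800.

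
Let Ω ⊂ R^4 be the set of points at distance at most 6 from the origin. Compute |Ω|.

The n-ball volume is π^(n/2)·r^n/Γ(n/2+1). With n=4, r=6: V = 648·π^2 ≈ 6395.5.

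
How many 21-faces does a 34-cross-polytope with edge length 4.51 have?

f_21(34-orthoplex) = 2^22 · (34 choose 22) = 2299963543388160.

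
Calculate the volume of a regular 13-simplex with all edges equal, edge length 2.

V = (2^13 / 13!) · √((13+1) / 2^13) ≈ 5.43849e-08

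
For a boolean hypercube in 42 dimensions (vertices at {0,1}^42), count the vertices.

Number of vertices = 2^42 = 4398046511104.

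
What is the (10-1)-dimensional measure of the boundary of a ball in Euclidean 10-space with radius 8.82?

The surface area of an n-ball is 2π^(n/2) r^(n-1) / Γ(n/2). For n=10, r=8.82: 8.23731e+09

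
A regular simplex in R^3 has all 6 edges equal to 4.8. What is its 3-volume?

Volume = (√2/12) · 4.8³ = 13.0334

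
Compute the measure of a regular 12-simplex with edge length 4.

V = (4^12 / 12!) · √((12+1) / 2^12) ≈ 0.00197322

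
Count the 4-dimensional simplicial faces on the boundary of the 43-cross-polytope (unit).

Number of 4-faces = 2^(4+1) · C(43,4+1) = 32 · 962598 = 30803136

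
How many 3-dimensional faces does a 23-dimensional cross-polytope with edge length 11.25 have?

Number of 3-faces = 2^(3+1) · C(23,3+1) = 16 · 8855 = 141680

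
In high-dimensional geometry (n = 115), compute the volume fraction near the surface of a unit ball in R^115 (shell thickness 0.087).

1 - (1-0.087)^115 ≈ 0.999972 ≈ 99.997155%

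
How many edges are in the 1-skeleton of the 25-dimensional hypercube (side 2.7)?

Number of 1-faces = C(25,1)·2^(25-1) = 25·16777216 = 419430400.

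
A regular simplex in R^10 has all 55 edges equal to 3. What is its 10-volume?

V = (3^10 / 10!) · √((10+1) / 2^10) ≈ 0.00168654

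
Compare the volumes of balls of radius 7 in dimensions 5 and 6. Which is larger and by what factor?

V_5(7) ≈ 88468.5, V_6(7) ≈ 607976. The 6-ball is larger by a factor of 6.872.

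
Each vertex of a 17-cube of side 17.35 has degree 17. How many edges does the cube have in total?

An n-cube has n·2^(n-1) edges. With n = 17: 17·65536 = 1114112.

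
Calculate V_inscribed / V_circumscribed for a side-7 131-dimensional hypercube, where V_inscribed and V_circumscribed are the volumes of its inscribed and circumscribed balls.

The radii are 7/2 and 7√131/2, so the volume ratio is (1/√131)^131 = 131^{-131/2} ≈ 2.0832e-139.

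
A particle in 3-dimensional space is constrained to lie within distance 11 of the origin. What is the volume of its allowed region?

V = 5324·π/3 ≈ 5575.28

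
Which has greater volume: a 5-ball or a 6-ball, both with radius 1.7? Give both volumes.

V_5(1.7) ≈ 74.7383. V_6(1.7) ≈ 124.736. The 6-ball is larger.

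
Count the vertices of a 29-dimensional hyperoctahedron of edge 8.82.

The 29-dimensional cross-polytope has 2n = 2·29 = 58 vertices.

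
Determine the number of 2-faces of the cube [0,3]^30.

f_2(30-cube) = (30 choose 2) · 2^28 = 116769423360.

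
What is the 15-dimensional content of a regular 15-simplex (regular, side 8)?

For a regular n-simplex with edge a, V = (a^n / n!)·√((n+1)/2^n). With a=8, n=15: V ≈ 0.594546.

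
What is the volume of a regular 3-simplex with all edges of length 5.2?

Volume = (√2/12) · 5.2³ = 16.5708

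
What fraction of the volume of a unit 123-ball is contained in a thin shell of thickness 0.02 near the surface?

V(inner)/V(outer) = ((1-0.02)/1)^123 ≈ 0.08333, so the shell fraction is 0.916669.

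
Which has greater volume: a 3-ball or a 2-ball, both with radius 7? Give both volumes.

V_3(7) ≈ 1436.76. V_2(7) ≈ 153.938. The 3-ball is larger.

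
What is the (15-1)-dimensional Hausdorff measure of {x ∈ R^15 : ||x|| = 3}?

|∂B_15(3)| = 45349632·π^7/5005 ≈ 2.73665e+07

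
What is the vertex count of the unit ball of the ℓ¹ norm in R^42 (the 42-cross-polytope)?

The 42-dimensional cross-polytope has 2n = 2·42 = 84 vertices.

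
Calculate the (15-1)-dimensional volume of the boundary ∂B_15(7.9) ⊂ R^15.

|∂B_15(7.9)| ≈ 2.11009e+13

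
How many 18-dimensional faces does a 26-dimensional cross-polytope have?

An n-cross-polytope has 2^(k+1)·C(n,k+1) k-faces. Here 2^19·C(26,19) = 524288·657800 = 344876646400.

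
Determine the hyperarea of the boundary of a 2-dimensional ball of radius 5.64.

S = n·V_n(r)/r = 2·V_2(5.64)/5.64 (volume-to-surface relation), giving 2πr = 2π·5.64 ≈ 35.4372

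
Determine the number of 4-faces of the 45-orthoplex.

Each 4-face is the convex hull of 5 vertices, one chosen as ±e_i from each of 5 distinct axes: 2^5·C(45,5) = 39096288.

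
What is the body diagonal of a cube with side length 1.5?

The space diagonal of an n-cube of side s is s√n. Here 1.5·√3 ≈ 2.59808.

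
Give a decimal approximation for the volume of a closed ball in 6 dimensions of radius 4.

Volume = π^{6/2}·(4)^6/Γ(4) = 2048·π^3/3 ≈ 21167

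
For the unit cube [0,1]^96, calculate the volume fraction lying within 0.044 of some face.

1 - (1 - 2·0.044)^96 = 1 - 0.912^96 ≈ 0.999856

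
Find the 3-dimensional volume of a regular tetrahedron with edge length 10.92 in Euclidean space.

Volume = (√2/12) · 10.92³ = 153.462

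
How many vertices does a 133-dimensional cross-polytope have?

The vertices are ±e_1, ..., ±e_133, so there are 2·133 = 266.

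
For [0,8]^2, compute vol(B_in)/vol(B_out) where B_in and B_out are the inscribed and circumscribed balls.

Volume scales as r^n, and r_in/r_out = 1/√2, giving (1/√2)^2 ≈ 0.5.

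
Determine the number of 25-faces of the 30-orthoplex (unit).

f_25(30-orthoplex) = 2^26 · (30 choose 26) = 1839118417920.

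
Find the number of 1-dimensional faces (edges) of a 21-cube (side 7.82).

An n-cube has n·2^(n-1) edges. With n = 21: 21·1048576 = 22020096.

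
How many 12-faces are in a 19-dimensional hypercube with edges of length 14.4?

Choose 12 of 19 axes to span the face (C(19,12) = 50388 ways), then fix each of the remaining 7 coordinates at one of its two extreme values (2^7 = 128 ways): 50388·128 = 6449664.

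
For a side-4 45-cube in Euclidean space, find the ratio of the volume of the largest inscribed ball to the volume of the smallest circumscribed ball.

V_in / V_out = (r_in/r_out)^45 = (1/√45)^45 = 45^(-45/2) ≈ 6.34919e-38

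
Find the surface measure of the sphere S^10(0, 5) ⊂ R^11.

S_11(5) = 2·π^(11/2)·(5)^10 / Γ(11/2) = 125000000·π^5/189 ≈ 2.02394e+08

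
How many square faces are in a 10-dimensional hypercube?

Number of 2-faces = C(10,2) · 2^(10-2) = 45 · 256 = 11520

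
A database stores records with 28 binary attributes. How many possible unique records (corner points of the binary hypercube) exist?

Each vertex is a binary string of length 28, so there are 2^28 = 268435456.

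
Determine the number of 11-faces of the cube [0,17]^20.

Number of 11-faces = C(20,11) · 2^(20-11) = 167960 · 512 = 85995520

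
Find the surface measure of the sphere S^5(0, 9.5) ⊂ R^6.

|∂B_6(9.5)| = 2476099·π^3/32 ≈ 2.39921e+06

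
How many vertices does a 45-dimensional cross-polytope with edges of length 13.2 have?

An n-cross-polytope has 2n vertices; here n = 45, giving 90.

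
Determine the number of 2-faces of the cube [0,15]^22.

Choose 2 of 22 axes to span the face (C(22,2) = 231 ways), then fix each of the remaining 20 coordinates at one of its two extreme values (2^20 = 1048576 ways): 231·1048576 = 242221056.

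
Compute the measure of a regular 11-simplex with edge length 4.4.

V = (4.4^11 / 11!) · √((11+1) / 2^11) ≈ 0.0229482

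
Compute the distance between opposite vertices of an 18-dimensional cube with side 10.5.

Diagonal = √18 · 10.5 ≈ 44.5477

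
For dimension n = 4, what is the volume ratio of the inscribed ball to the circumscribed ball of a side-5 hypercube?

The radii are 5/2 and 5√4/2, so the volume ratio is (1/√4)^4 = 4^{-4/2} ≈ 0.0625.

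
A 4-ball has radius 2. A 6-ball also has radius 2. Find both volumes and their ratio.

V_4(2) ≈ 78.9568. V_6(2) ≈ 330.734. Ratio V_4/V_6 ≈ 0.2387.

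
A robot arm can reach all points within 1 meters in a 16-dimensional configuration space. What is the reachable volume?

V_16(1) = π^(16/2) · (1)^16 / Γ(16/2 + 1) = π^8/40320 ≈ 0.235331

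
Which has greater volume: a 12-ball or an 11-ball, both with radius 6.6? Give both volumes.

V_12(6.6) ≈ 9.12208e+09. V_11(6.6) ≈ 1.95024e+09. The 12-ball is larger.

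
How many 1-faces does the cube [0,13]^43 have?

Each of the 2^43 = 8796093022208 vertices has degree 43; total edges = 43·2^43/2 = 189115999977472.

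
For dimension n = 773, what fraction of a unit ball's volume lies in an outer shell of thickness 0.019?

1 - (1-0.019)^773 ≈ 0.9999996368 ≈ 99.999964%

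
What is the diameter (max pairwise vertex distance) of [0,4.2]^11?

d = √(4.2² + 4.2² + ... + 4.2²) [11 terms] = √(11·4.2²) = 4.2√11 ≈ 13.9298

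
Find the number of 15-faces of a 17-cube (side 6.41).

An n-cube has C(n,k)·2^(n-k) k-faces. Here C(17,15)·2^2 = 136·4 = 544.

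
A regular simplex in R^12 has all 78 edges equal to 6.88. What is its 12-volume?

Volume = 6.88^12 · √(13/2^12) / 12! ≈ 1.32287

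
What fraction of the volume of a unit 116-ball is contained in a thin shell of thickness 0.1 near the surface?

1 - (1-0.1)^116 ≈ 0.9999950781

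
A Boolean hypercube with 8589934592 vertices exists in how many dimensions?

n = log_2(8589934592) = 33.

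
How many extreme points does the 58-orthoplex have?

Number of vertices = 2n = 116.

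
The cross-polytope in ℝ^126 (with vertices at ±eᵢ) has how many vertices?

The 126-dimensional cross-polytope has 2n = 2·126 = 252 vertices.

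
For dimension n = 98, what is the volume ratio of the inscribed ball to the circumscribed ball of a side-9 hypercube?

The radii are 9/2 and 9√98/2, so the volume ratio is (1/√98)^98 = 98^{-98/2} ≈ 2.69105e-98.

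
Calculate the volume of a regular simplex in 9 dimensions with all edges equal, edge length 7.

Volume = 7^9 · √(10/2^9) / 9! ≈ 15.5412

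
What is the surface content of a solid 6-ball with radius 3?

S = n·V_n(r)/r = 6·V_6(3)/3 (volume-to-surface relation), giving 243·π^3 ≈ 7534.53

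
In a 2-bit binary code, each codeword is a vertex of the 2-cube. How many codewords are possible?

Each vertex is a binary string of length 2, so there are 2^2 = 4.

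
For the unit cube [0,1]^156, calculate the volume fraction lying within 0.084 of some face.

1 - (1 - 2·0.084)^156 = 1 - 0.832^156 ≈ 1 - 3.461e-13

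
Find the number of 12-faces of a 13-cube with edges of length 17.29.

An n-cube has C(n,k)·2^(n-k) k-faces. Here C(13,12)·2^1 = 13·2 = 26.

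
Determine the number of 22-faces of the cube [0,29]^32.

Number of 22-faces = C(32,22) · 2^(32-22) = 64512240 · 1024 = 66060533760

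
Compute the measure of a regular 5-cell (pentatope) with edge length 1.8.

For a regular n-simplex with edge a, V = (a^n / n!)·√((n+1)/2^n). With a=1.8, n=4: V ≈ 0.244514.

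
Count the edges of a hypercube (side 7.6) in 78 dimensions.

An n-cube has n·2^(n-1) edges. With n = 78: 78·151115727451828646838272 = 11787026741242634453385216.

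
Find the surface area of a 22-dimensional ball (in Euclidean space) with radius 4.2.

S = n·V_n(r)/r = 22·V_22(4.2)/4.2 (volume-to-surface relation), giving 1.98678e+12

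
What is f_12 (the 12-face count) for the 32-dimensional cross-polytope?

Each 12-face is the convex hull of 13 vertices, one chosen as ±e_i from each of 13 distinct axes: 2^13·C(32,13) = 2845684531200.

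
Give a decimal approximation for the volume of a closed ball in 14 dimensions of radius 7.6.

Volume = π^{14/2}·(7.6)^14/Γ(8) ≈ 1.28531e+12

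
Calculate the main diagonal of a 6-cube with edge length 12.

d = √(12² + 12² + ... + 12²) [6 terms] = √(6·12²) = 12√6 ≈ 29.3939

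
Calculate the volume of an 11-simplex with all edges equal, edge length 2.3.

Volume = 2.3^11 · √(12/2^11) / 11! ≈ 1.82716e-05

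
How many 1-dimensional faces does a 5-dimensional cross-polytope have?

Number of 1-faces = 2^(1+1) · C(5,1+1) = 4 · 10 = 40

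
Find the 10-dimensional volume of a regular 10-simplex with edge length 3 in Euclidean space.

V_10 = √(11) · 3^10 / (10! · 2^(10/2)) ≈ 0.00168654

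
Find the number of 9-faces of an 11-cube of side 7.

f_9(11-cube) = (11 choose 9) · 2^2 = 220.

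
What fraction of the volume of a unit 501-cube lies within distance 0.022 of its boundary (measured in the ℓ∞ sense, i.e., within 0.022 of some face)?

1 - (1 - 2·0.022)^501 = 1 - 0.956^501 ≈ 1 - 1.62e-10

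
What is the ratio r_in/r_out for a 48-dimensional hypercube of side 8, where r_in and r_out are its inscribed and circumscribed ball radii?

r_in / r_out = (8/2) / (8√48/2) = 1/√48 ≈ 0.144338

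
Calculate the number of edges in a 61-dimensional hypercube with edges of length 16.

An n-cube has n·2^(n-1) edges. With n = 61: 61·1152921504606846976 = 70328211781017665536.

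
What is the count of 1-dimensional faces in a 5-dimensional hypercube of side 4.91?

Choose 1 of 5 axes to span the face (C(5,1) = 5 ways), then fix each of the remaining 4 coordinates at one of its two extreme values (2^4 = 16 ways): 5·16 = 80.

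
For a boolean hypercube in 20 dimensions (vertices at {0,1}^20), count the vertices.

The 20-cube has 2^20 = 1048576 vertices.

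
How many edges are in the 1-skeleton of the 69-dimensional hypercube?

Number of 1-faces = C(69,1)·2^(69-1) = 69·295147905179352825856 = 20365205457375344984064.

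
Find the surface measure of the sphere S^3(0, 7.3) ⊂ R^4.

|∂B_4(7.3)| ≈ 7678.89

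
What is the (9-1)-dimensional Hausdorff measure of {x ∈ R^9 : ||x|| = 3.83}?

|∂B_9(3.83)| ≈ 1.37452e+06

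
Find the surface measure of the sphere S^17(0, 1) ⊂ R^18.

S_18(1) = 2·π^(18/2)·(1)^17 / Γ(18/2) = π^9/20160 ≈ 1.47863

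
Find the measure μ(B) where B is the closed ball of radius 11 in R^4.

V_4(11) = π^(4/2) · (11)^4 / Γ(4/2 + 1) = 14641·π^2/2 ≈ 72250.4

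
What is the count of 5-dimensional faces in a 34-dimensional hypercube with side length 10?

Number of 5-faces = C(34,5) · 2^(34-5) = 278256 · 536870912 = 149387552489472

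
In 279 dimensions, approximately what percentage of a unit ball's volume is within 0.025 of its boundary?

1 - (1-0.025)^279 ≈ 0.999144 ≈ 99.91%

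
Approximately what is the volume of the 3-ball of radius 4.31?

V_3(4.31) = π^(3/2) · (4.31)^3 / Γ(3/2 + 1) ≈ 335.367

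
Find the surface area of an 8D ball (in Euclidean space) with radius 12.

|∂B_8(12)| = 11943936·π^4 ≈ 1.16345e+09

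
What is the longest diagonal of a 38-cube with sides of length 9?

||(9,9,...,9)|| = √(38)·9 ≈ 55.4797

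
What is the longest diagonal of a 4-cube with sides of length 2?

The space diagonal of an n-cube of side s is s√n. Here 2·√4 = 4.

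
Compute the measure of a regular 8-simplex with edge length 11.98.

For a regular n-simplex with edge a, V = (a^n / n!)·√((n+1)/2^n). With a=11.98, n=8: V ≈ 1973.04.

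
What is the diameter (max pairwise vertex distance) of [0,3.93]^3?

d = √(3.93² + 3.93² + ... + 3.93²) [3 terms] = √(3·3.93²) = 3.93√3 ≈ 6.80696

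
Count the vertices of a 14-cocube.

An n-cross-polytope has 2n vertices; here n = 14, giving 28.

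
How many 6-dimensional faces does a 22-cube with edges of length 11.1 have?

An n-cube has C(n,k)·2^(n-k) k-faces. Here C(22,6)·2^16 = 74613·65536 = 4889837568.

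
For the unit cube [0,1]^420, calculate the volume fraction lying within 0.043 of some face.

Shell fraction = 1 - (1-0.086)^420 ≈ 1 - 3.957e-17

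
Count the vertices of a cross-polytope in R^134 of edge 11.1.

Number of vertices = 2n = 268.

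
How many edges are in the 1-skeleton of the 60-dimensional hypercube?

Each of the 2^60 = 1152921504606846976 vertices has degree 60; total edges = 60·2^60/2 = 34587645138205409280.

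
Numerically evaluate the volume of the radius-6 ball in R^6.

Volume = π^{6/2}·(6)^6/Γ(4) = 7776·π^3 ≈ 241105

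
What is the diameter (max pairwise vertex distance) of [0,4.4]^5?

||(4.4,4.4,...,4.4)|| = √(5)·4.4 ≈ 9.8387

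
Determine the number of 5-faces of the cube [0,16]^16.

Number of 5-faces = C(16,5) · 2^(16-5) = 4368 · 2048 = 8945664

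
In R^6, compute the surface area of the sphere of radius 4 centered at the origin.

|∂B_6(4)| = 1024·π^3 ≈ 31750.4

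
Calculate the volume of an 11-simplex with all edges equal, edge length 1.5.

V = (1.5^11 / 11!) · √((11+1) / 2^11) ≈ 1.65872e-07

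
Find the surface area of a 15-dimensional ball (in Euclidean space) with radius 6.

S = n·V_n(r)/r = 15·V_15(6)/6 (volume-to-surface relation), giving 743008370688·π^7/5005 ≈ 4.48372e+11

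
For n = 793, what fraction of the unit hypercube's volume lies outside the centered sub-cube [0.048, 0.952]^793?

The inner cube has side 1-2·0.048 = 0.904 and volume (0.904)^793 ≈ 1.744e-35, so the shell holds 1 - 1.744e-35 of the volume.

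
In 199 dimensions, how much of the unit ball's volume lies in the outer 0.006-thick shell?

1 - (1-0.006)^199 ≈ 0.698081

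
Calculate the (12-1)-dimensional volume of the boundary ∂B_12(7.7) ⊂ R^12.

S_12(7.7) = 2·π^(12/2)·(7.7)^11 / Γ(12/2) ≈ 9.03953e+10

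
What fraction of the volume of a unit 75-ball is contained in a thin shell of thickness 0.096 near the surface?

V(inner)/V(outer) = ((1-0.096)/1)^75 ≈ 0.000516, so the shell fraction is 0.999484.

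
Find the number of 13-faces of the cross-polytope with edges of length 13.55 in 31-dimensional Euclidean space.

Each 13-face is the convex hull of 14 vertices, one chosen as ±e_i from each of 14 distinct axes: 2^14·C(31,14) = 4344750489600.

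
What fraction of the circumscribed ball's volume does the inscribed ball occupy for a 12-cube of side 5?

V_in/V_out = n^(-n/2) = 12^(-12/2) ≈ 3.34898e-07.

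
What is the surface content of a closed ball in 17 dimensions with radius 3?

|∂B_17(3)| = 272097792·π^8/25025 ≈ 1.03169e+08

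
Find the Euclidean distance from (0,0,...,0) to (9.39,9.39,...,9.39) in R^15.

Diagonal = √15 · 9.39 ≈ 36.3673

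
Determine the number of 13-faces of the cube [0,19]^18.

f_13(18-cube) = (18 choose 13) · 2^5 = 274176.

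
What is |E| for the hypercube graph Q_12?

Each of the 2^12 = 4096 vertices has degree 12; total edges = 12·2^12/2 = 24576.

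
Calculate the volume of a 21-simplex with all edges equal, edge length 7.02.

V_21 = √(22) · 7.02^21 / (21! · 2^(21/2)) ≈ 3.75952e-05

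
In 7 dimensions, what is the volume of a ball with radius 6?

The n-ball volume is π^(n/2)·r^n/Γ(n/2+1). With n=7, r=6: V = 1492992·π^3/35 ≈ 1.32263e+06.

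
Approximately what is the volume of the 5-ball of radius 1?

V = 8·π^2/15 ≈ 5.26379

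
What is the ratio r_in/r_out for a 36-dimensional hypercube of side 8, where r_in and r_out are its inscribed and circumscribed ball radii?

For an n-cube of any side s, the inradius is s/2 and the circumradius is s√n/2, so the ratio is 1/√36 ≈ 0.166667.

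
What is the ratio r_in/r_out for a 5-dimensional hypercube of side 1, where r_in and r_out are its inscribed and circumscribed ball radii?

r_in / r_out = (1/2) / (1√5/2) = 1/√5 ≈ 0.447214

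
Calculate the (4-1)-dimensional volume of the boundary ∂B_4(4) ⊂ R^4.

The surface area of an n-ball is 2π^(n/2) r^(n-1) / Γ(n/2). For n=4, r=4: 128·π^2 ≈ 1263.31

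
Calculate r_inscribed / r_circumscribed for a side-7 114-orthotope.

For an n-cube of any side s, the inradius is s/2 and the circumradius is s√n/2, so the ratio is 1/√114 ≈ 0.0936586.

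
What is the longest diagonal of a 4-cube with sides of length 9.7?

Diagonal = √4 · 9.7 = 19.4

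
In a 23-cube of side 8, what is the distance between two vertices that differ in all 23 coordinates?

Diagonal = √23 · 8 ≈ 38.3667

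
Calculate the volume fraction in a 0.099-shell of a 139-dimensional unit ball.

Shell fraction = 1 - (1-0.099)^139 ≈ 0.999999491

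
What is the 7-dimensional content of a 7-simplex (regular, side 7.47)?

Volume = 7.47^7 · √(8/2^7) / 7! ≈ 64.3804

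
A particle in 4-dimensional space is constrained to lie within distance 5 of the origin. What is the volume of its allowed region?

The n-ball volume is π^(n/2)·r^n/Γ(n/2+1). With n=4, r=5: V = 625·π^2/2 ≈ 3084.25.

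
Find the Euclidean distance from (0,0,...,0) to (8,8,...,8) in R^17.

Diagonal = √17 · 8 ≈ 32.9848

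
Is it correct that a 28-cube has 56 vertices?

False. The 28-cube has 2^28 = 268435456 vertices.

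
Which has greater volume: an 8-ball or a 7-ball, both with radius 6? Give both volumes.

V_8(6) ≈ 6.81708e+06. V_7(6) ≈ 1.32263e+06. The 8-ball is larger.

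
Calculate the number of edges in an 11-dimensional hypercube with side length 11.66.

An n-cube has n·2^(n-1) edges. With n = 11: 11·1024 = 11264.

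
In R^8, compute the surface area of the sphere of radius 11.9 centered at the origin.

S_8(11.9) = 2·π^(8/2)·(11.9)^7 / Γ(8/2) ≈ 1.09725e+09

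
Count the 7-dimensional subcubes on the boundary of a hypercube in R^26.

An n-cube has C(n,k)·2^(n-k) k-faces. Here C(26,7)·2^19 = 657800·524288 = 344876646400.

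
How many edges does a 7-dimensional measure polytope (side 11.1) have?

Number of 1-faces = C(7,1)·2^(7-1) = 7·64 = 448.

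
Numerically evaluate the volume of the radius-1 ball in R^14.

V_14(1) = π^(14/2) · (1)^14 / Γ(14/2 + 1) = π^7/5040 ≈ 0.599265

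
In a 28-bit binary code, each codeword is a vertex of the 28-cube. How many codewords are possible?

An n-cube has 2^n vertices; for n = 28 that is 2^28 = 268435456.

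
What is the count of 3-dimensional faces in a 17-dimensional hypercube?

Choose 3 of 17 axes to span the face (C(17,3) = 680 ways), then fix each of the remaining 14 coordinates at one of its two extreme values (2^14 = 16384 ways): 680·16384 = 11141120.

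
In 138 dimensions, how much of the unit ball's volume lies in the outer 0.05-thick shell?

1 - (1-0.05)^138 ≈ 0.999157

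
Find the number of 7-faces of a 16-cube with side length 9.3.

Number of 7-faces = C(16,7) · 2^(16-7) = 11440 · 512 = 5857280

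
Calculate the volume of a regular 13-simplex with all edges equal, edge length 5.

Volume = 5^13 · √(14/2^13) / 13! ≈ 0.00810399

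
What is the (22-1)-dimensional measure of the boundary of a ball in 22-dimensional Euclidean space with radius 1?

The surface area of an n-ball is 2π^(n/2) r^(n-1) / Γ(n/2). For n=22, r=1: π^11/1814400 ≈ 0.162149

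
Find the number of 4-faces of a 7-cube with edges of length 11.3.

f_4(7-cube) = (7 choose 4) · 2^3 = 280.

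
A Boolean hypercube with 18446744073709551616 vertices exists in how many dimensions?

The n-cube has 2^n vertices, and 18446744073709551616 = 2^64, so n = 64.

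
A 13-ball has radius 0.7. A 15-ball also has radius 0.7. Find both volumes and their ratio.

V_13(0.7) ≈ 0.00882299. V_15(0.7) ≈ 0.00181093. Ratio V_13/V_15 ≈ 4.872.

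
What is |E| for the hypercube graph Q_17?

An n-cube has n·2^(n-1) edges. With n = 17: 17·65536 = 1114112.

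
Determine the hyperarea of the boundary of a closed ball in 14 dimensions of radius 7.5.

S = n·V_n(r)/r = 14·V_14(7.5)/7.5 (volume-to-surface relation), giving 43248779296875·π^7/65536 ≈ 1.99316e+12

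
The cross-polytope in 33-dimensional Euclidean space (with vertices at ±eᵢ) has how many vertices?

The vertices are ±e_1, ..., ±e_33, so there are 2·33 = 66.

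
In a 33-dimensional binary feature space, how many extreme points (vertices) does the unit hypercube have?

The 33-cube has 2^33 = 8589934592 vertices.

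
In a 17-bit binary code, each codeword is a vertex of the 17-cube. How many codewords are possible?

An n-cube has 2^n vertices; for n = 17 that is 2^17 = 131072.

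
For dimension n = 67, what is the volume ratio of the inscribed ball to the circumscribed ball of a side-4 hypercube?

The radii are 4/2 and 4√67/2, so the volume ratio is (1/√67)^67 = 67^{-67/2} ≈ 6.70647e-62.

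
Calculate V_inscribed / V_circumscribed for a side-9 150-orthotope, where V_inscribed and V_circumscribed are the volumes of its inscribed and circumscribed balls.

V_in/V_out = n^(-n/2) = 150^(-150/2) ≈ 6.21091e-164.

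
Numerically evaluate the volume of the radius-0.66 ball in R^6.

Volume = π^{6/2}·(0.66)^6/Γ(4) ≈ 0.427132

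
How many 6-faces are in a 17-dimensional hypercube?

An n-cube has C(n,k)·2^(n-k) k-faces. Here C(17,6)·2^11 = 12376·2048 = 25346048.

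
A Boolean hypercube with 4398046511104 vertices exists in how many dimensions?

The n-cube has 2^n vertices, and 4398046511104 = 2^42, so n = 42.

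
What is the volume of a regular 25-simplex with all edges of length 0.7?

For a regular n-simplex with edge a, V = (a^n / n!)·√((n+1)/2^n). With a=0.7, n=25: V ≈ 7.61057e-33.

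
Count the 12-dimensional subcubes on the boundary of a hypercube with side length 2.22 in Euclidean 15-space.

Number of 12-faces = C(15,12) · 2^(15-12) = 455 · 8 = 3640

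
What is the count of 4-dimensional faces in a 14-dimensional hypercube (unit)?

f_4(14-cube) = (14 choose 4) · 2^10 = 1025024.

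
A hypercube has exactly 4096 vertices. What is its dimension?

Since 2^n = 4096, we have n = 12.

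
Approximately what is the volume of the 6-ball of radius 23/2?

V_6(23/2) = π^(6/2) · (23/2)^6 / Γ(6/2 + 1) = 148035889·π^3/384 ≈ 1.19532e+07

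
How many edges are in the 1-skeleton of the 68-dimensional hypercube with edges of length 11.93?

An n-cube has n·2^(n-1) edges. With n = 68: 68·147573952589676412928 = 10035028776097996079104.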